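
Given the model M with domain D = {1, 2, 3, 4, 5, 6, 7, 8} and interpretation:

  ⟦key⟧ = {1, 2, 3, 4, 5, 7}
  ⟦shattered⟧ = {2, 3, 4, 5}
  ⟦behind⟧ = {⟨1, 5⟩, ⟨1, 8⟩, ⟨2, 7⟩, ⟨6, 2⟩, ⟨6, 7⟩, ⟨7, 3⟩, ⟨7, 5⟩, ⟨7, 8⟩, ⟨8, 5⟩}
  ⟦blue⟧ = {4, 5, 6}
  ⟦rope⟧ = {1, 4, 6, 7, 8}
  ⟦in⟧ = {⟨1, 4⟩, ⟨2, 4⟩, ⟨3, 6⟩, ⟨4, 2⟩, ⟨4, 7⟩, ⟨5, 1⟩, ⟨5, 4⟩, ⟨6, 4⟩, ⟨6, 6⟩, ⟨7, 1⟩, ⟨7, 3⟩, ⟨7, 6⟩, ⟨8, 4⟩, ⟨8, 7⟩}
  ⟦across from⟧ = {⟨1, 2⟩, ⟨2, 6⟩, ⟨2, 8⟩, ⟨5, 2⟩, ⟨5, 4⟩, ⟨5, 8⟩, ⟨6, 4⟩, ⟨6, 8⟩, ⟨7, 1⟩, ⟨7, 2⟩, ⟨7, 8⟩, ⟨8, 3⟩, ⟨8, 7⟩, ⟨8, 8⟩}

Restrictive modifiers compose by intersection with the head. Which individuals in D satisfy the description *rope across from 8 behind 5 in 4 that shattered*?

{ }

⟦across from 8⟧ = {x : ⟨x, 8⟩ ∈ ⟦across from⟧} = {2, 5, 6, 7, 8}
⟦behind 5⟧ = {x : ⟨x, 5⟩ ∈ ⟦behind⟧} = {1, 7, 8}
⟦in 4⟧ = {x : ⟨x, 4⟩ ∈ ⟦in⟧} = {1, 2, 5, 6, 8}
⟦that shattered⟧ = ⟦shattered⟧ = {2, 3, 4, 5}
⟦rope⟧ = {1, 4, 6, 7, 8}
… ∩ ⟦across from 8⟧ = {1, 4, 6, 7, 8} ∩ {2, 5, 6, 7, 8} = {6, 7, 8}
… ∩ ⟦behind 5⟧ = {6, 7, 8} ∩ {1, 7, 8} = {7, 8}
… ∩ ⟦in 4⟧ = {7, 8} ∩ {1, 2, 5, 6, 8} = {8}
… ∩ ⟦that shattered⟧ = {8} ∩ {2, 3, 4, 5} = ∅
So ⟦rope across from 8 behind 5 in 4 that shattered⟧ = { }.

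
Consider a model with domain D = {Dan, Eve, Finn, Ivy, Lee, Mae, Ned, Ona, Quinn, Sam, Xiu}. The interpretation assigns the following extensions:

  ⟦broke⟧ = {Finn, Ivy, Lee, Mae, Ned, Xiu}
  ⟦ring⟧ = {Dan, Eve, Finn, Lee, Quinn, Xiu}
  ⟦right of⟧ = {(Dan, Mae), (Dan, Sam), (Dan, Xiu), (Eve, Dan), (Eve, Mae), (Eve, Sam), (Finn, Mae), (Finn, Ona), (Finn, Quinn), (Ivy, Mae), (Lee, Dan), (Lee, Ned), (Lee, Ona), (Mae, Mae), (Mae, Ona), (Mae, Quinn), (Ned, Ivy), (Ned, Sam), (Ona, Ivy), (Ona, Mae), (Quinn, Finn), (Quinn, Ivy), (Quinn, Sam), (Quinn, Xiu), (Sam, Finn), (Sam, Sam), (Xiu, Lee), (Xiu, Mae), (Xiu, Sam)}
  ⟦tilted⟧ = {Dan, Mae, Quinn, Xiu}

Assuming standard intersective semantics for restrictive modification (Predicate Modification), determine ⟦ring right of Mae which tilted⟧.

{Dan, Xiu}

⟦right of Mae⟧ = {x : ⟨x, Mae⟩ ∈ ⟦right of⟧} = {Dan, Eve, Finn, Ivy, Mae, Ona, Xiu}
⟦which tilted⟧ = ⟦tilted⟧ = {Dan, Mae, Quinn, Xiu}
⟦ring⟧ = {Dan, Eve, Finn, Lee, Quinn, Xiu}
… ∩ ⟦right of Mae⟧ = {Dan, Eve, Finn, Lee, Quinn, Xiu} ∩ {Dan, Eve, Finn, Ivy, Mae, Ona, Xiu} = {Dan, Eve, Finn, Xiu}
… ∩ ⟦which tilted⟧ = {Dan, Eve, Finn, Xiu} ∩ {Dan, Mae, Quinn, Xiu} = {Dan, Xiu}
So ⟦ring right of Mae which tilted⟧ = {Dan, Xiu}.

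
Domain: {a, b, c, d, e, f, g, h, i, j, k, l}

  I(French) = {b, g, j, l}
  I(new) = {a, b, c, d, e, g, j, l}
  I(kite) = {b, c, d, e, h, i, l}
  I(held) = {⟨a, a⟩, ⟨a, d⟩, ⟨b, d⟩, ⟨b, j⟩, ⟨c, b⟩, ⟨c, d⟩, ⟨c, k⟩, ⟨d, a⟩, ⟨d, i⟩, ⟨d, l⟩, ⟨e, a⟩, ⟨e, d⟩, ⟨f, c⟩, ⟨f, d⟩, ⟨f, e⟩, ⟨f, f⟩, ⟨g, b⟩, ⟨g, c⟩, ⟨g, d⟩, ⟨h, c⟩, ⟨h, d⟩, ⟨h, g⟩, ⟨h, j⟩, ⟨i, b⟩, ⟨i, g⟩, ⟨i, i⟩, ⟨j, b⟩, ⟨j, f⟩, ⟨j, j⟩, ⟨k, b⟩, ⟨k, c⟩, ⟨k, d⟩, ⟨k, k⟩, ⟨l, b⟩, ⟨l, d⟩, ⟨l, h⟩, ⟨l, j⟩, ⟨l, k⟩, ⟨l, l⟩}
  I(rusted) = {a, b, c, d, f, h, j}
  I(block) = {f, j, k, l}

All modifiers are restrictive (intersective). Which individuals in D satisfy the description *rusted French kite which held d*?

{b}

⟦which held d⟧ = {x : ⟨x, d⟩ ∈ ⟦held⟧} = {a, b, c, e, f, g, h, k, l}
⟦kite⟧ = {b, c, d, e, h, i, l}
… ∩ ⟦which held d⟧ = {b, c, d, e, h, i, l} ∩ {a, b, c, e, f, g, h, k, l} = {b, c, e, h, l}
… ∩ ⟦rusted⟧ = {b, c, e, h, l} ∩ {a, b, c, d, f, h, j} = {b, c, h}
… ∩ ⟦French⟧ = {b, c, h} ∩ {b, g, j, l} = {b}
So ⟦rusted French kite which held d⟧ = {b}.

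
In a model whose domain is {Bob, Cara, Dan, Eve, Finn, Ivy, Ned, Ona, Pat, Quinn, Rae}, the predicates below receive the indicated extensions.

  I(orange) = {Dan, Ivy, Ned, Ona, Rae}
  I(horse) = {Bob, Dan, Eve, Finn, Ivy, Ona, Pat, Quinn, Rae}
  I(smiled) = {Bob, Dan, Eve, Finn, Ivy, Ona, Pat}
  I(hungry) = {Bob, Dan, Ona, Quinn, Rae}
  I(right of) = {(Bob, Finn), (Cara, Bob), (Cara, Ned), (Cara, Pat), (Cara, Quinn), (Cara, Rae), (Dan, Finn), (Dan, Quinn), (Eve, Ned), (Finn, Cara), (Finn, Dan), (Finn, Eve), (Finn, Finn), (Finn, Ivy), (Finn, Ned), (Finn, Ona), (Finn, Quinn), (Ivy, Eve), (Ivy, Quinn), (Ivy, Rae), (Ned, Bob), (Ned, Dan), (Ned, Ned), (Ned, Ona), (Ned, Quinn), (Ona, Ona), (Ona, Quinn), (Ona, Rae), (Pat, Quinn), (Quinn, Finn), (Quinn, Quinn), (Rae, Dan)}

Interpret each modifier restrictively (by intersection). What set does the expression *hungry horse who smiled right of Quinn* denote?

⟦who smiled⟧ = ⟦smiled⟧ = {Bob, Dan, Eve, Finn, Ivy, Ona, Pat}
⟦right of Quinn⟧ = {x : ⟨x, Quinn⟩ ∈ ⟦right of⟧} = {Cara, Dan, Finn, Ivy, Ned, Ona, Pat, Quinn}
⟦horse⟧ = {Bob, Dan, Eve, Finn, Ivy, Ona, Pat, Quinn, Rae}
… ∩ ⟦who smiled⟧ = {Bob, Dan, Eve, Finn, Ivy, Ona, Pat, Quinn, Rae} ∩ {Bob, Dan, Eve, Finn, Ivy, Ona, Pat} = {Bob, Dan, Eve, Finn, Ivy, Ona, Pat}
… ∩ ⟦right of Quinn⟧ = {Bob, Dan, Eve, Finn, Ivy, Ona, Pat} ∩ {Cara, Dan, Finn, Ivy, Ned, Ona, Pat, Quinn} = {Dan, Finn, Ivy, Ona, Pat}
… ∩ ⟦hungry⟧ = {Dan, Finn, Ivy, Ona, Pat} ∩ {Bob, Dan, Ona, Quinn, Rae} = {Dan, Ona}
So ⟦hungry horse who smiled right of Quinn⟧ = {Dan, Ona}.

{Dan, Ona}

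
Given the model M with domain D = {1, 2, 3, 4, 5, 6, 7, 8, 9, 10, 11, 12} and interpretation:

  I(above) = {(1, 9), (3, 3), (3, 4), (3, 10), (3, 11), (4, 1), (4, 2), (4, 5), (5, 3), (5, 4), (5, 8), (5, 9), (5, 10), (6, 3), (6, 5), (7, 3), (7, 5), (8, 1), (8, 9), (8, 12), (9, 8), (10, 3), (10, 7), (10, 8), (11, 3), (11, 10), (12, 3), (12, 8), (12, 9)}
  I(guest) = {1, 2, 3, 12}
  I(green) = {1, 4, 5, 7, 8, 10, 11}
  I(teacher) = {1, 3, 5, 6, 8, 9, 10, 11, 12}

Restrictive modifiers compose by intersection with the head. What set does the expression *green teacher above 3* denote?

⟦above 3⟧ = {x : ⟨x, 3⟩ ∈ ⟦above⟧} = {3, 5, 6, 7, 10, 11, 12}
⟦teacher⟧ = {1, 3, 5, 6, 8, 9, 10, 11, 12}
… ∩ ⟦above 3⟧ = {1, 3, 5, 6, 8, 9, 10, 11, 12} ∩ {3, 5, 6, 7, 10, 11, 12} = {3, 5, 6, 10, 11, 12}
… ∩ ⟦green⟧ = {3, 5, 6, 10, 11, 12} ∩ {1, 4, 5, 7, 8, 10, 11} = {5, 10, 11}
So ⟦green teacher above 3⟧ = {5, 10, 11}.

{5, 10, 11}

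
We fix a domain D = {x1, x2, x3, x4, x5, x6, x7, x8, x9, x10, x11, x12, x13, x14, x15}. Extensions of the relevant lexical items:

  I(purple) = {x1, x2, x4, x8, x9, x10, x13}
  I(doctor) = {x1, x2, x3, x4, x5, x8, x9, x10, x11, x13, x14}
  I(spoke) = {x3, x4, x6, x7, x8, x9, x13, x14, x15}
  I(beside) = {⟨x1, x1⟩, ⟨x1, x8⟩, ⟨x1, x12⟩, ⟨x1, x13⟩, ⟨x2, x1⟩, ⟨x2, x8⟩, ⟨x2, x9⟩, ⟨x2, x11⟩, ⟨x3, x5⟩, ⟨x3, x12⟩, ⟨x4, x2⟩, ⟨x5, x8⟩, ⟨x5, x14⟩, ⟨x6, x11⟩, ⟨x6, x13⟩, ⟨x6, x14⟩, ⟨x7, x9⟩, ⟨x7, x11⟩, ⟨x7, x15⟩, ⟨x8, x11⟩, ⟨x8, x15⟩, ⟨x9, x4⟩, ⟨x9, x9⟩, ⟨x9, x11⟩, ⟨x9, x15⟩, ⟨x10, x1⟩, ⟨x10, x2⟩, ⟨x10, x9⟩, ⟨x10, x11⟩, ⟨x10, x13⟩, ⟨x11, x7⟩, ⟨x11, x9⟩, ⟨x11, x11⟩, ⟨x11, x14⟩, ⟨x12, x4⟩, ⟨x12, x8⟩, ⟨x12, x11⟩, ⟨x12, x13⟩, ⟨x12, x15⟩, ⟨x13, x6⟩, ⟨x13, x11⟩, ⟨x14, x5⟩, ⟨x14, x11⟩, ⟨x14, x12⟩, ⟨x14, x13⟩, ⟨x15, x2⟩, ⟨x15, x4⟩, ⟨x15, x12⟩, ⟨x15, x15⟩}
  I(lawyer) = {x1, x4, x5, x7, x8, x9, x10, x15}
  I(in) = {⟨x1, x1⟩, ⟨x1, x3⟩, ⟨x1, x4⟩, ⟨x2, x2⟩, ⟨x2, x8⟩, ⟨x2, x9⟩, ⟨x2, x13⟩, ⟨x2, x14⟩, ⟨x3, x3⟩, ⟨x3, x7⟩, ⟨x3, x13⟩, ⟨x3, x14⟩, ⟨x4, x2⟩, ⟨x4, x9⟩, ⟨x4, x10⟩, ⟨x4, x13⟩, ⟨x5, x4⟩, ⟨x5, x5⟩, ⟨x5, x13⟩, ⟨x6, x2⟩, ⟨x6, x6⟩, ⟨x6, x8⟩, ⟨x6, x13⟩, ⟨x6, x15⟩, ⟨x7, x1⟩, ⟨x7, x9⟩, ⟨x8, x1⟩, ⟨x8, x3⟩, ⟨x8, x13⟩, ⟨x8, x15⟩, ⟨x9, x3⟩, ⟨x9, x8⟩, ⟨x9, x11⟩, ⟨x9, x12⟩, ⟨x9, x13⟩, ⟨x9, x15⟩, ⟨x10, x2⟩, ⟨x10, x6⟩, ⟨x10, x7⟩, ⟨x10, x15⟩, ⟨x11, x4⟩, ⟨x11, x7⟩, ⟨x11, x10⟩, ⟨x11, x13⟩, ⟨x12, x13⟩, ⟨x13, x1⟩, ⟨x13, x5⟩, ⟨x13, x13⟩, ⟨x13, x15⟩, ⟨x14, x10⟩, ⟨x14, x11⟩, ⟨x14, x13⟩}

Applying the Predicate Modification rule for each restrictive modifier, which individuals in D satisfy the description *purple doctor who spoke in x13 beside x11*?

{x8, x9, x13}

⟦who spoke⟧ = ⟦spoke⟧ = {x3, x4, x6, x7, x8, x9, x13, x14, x15}
⟦in x13⟧ = {x : ⟨x, x13⟩ ∈ ⟦in⟧} = {x2, x3, x4, x5, x6, x8, x9, x11, x12, x13, x14}
⟦beside x11⟧ = {x : ⟨x, x11⟩ ∈ ⟦beside⟧} = {x2, x6, x7, x8, x9, x10, x11, x12, x13, x14}
⟦doctor⟧ = {x1, x2, x3, x4, x5, x8, x9, x10, x11, x13, x14}
… ∩ ⟦who spoke⟧ = {x1, x2, x3, x4, x5, x8, x9, x10, x11, x13, x14} ∩ {x3, x4, x6, x7, x8, x9, x13, x14, x15} = {x3, x4, x8, x9, x13, x14}
… ∩ ⟦in x13⟧ = {x3, x4, x8, x9, x13, x14} ∩ {x2, x3, x4, x5, x6, x8, x9, x11, x12, x13, x14} = {x3, x4, x8, x9, x13, x14}
… ∩ ⟦beside x11⟧ = {x3, x4, x8, x9, x13, x14} ∩ {x2, x6, x7, x8, x9, x10, x11, x12, x13, x14} = {x8, x9, x13, x14}
… ∩ ⟦purple⟧ = {x8, x9, x13, x14} ∩ {x1, x2, x4, x8, x9, x10, x13} = {x8, x9, x13}
So ⟦purple doctor who spoke in x13 beside x11⟧ = {x8, x9, x13}.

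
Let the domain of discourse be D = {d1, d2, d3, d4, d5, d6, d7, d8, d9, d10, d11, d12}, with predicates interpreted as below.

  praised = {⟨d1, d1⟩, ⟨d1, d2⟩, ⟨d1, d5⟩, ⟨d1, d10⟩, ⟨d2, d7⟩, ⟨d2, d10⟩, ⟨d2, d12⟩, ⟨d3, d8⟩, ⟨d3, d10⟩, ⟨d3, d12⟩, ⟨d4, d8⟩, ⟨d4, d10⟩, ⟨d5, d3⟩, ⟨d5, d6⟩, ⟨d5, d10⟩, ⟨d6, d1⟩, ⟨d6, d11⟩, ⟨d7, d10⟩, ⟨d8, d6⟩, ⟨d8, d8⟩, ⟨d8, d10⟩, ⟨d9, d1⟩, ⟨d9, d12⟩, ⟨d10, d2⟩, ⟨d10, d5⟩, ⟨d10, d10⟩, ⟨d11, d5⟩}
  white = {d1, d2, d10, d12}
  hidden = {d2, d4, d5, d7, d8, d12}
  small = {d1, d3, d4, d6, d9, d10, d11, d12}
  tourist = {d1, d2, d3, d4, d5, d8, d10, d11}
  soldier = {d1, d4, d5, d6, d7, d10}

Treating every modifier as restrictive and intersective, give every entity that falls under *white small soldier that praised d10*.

⟦that praised d10⟧ = {x : ⟨x, d10⟩ ∈ ⟦praised⟧} = {d1, d2, d3, d4, d5, d7, d8, d10}
⟦soldier⟧ = {d1, d4, d5, d6, d7, d10}
… ∩ ⟦that praised d10⟧ = {d1, d4, d5, d6, d7, d10} ∩ {d1, d2, d3, d4, d5, d7, d8, d10} = {d1, d4, d5, d7, d10}
… ∩ ⟦white⟧ = {d1, d4, d5, d7, d10} ∩ {d1, d2, d10, d12} = {d1, d10}
… ∩ ⟦small⟧ = {d1, d10} ∩ {d1, d3, d4, d6, d9, d10, d11, d12} = {d1, d10}
So ⟦white small soldier that praised d10⟧ = {d1, d10}.

{d1, d10}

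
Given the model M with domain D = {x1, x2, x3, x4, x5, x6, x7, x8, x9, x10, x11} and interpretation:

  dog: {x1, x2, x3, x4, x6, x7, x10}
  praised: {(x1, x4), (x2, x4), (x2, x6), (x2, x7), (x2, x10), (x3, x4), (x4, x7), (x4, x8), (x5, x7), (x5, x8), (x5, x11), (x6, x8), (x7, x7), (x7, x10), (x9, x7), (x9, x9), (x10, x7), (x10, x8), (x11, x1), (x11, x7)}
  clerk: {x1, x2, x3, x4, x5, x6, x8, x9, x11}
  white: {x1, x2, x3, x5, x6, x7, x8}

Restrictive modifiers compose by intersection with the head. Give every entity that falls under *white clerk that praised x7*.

⟦that praised x7⟧ = {x : ⟨x, x7⟩ ∈ ⟦praised⟧} = {x2, x4, x5, x7, x9, x10, x11}
⟦clerk⟧ = {x1, x2, x3, x4, x5, x6, x8, x9, x11}
… ∩ ⟦that praised x7⟧ = {x1, x2, x3, x4, x5, x6, x8, x9, x11} ∩ {x2, x4, x5, x7, x9, x10, x11} = {x2, x4, x5, x9, x11}
… ∩ ⟦white⟧ = {x2, x4, x5, x9, x11} ∩ {x1, x2, x3, x5, x6, x7, x8} = {x2, x5}
So ⟦white clerk that praised x7⟧ = {x2, x5}.

{x2, x5}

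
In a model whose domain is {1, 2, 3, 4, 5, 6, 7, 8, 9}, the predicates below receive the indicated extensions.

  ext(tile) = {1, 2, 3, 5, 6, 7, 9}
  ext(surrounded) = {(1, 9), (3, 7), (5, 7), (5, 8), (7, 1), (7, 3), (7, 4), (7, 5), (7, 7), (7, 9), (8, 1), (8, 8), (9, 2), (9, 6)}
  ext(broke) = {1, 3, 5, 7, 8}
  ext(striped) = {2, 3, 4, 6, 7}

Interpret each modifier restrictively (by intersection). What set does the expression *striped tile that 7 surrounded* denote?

⟦that 7 surrounded⟧ = {x : ⟨7, x⟩ ∈ ⟦surrounded⟧} = {1, 3, 4, 5, 7, 9}
⟦tile⟧ = {1, 2, 3, 5, 6, 7, 9}
… ∩ ⟦that 7 surrounded⟧ = {1, 2, 3, 5, 6, 7, 9} ∩ {1, 3, 4, 5, 7, 9} = {1, 3, 5, 7, 9}
… ∩ ⟦striped⟧ = {1, 3, 5, 7, 9} ∩ {2, 3, 4, 6, 7} = {3, 7}
So ⟦striped tile that 7 surrounded⟧ = {3, 7}.

{3, 7}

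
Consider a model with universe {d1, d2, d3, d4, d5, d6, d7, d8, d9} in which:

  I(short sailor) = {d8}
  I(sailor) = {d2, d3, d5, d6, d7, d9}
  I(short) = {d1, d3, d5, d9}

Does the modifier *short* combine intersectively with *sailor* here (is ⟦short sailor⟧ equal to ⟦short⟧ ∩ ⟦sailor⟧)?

⟦short⟧ ∩ ⟦sailor⟧ = {d1, d3, d5, d9} ∩ {d2, d3, d5, d6, d7, d9} = {d3, d5, d9}
Observed ⟦short sailor⟧ = {d8}.
These differ, so the modifier is not intersective in this model.

no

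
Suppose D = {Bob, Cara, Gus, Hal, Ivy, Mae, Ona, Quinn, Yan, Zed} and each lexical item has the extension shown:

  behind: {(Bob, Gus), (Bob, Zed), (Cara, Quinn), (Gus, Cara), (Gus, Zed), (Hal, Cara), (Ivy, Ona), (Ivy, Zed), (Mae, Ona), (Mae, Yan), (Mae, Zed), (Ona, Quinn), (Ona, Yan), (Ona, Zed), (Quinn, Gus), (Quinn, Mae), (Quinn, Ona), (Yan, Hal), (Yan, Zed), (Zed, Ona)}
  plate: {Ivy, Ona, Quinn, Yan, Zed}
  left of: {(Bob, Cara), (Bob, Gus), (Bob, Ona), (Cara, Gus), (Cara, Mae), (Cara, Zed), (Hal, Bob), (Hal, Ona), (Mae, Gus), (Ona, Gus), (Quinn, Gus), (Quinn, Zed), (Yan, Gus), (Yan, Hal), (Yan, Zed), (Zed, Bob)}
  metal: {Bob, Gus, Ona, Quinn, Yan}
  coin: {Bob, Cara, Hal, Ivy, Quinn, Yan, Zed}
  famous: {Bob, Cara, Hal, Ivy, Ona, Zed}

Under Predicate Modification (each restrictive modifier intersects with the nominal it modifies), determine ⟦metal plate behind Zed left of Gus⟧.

⟦behind Zed⟧ = {x : ⟨x, Zed⟩ ∈ ⟦behind⟧} = {Bob, Gus, Ivy, Mae, Ona, Yan}
⟦left of Gus⟧ = {x : ⟨x, Gus⟩ ∈ ⟦left of⟧} = {Bob, Cara, Mae, Ona, Quinn, Yan}
⟦plate⟧ = {Ivy, Ona, Quinn, Yan, Zed}
… ∩ ⟦behind Zed⟧ = {Ivy, Ona, Quinn, Yan, Zed} ∩ {Bob, Gus, Ivy, Mae, Ona, Yan} = {Ivy, Ona, Yan}
… ∩ ⟦left of Gus⟧ = {Ivy, Ona, Yan} ∩ {Bob, Cara, Mae, Ona, Quinn, Yan} = {Ona, Yan}
… ∩ ⟦metal⟧ = {Ona, Yan} ∩ {Bob, Gus, Ona, Quinn, Yan} = {Ona, Yan}
So ⟦metal plate behind Zed left of Gus⟧ = {Ona, Yan}.

{Ona, Yan}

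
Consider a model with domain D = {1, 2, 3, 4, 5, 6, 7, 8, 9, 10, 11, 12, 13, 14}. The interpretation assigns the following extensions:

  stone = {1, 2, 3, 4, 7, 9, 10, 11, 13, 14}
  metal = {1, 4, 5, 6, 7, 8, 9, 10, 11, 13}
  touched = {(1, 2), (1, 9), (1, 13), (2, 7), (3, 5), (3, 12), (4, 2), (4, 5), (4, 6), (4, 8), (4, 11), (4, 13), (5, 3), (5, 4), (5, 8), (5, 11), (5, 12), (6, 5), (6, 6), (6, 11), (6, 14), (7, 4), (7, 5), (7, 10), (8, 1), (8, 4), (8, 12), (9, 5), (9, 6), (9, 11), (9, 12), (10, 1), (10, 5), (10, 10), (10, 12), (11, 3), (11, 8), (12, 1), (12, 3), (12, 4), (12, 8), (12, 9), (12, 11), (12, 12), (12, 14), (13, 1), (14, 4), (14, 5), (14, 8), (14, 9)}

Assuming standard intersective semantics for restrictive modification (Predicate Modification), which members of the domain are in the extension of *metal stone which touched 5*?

{4, 7, 9, 10}

⟦which touched 5⟧ = {x : ⟨x, 5⟩ ∈ ⟦touched⟧} = {3, 4, 6, 7, 9, 10, 14}
⟦stone⟧ = {1, 2, 3, 4, 7, 9, 10, 11, 13, 14}
… ∩ ⟦which touched 5⟧ = {1, 2, 3, 4, 7, 9, 10, 11, 13, 14} ∩ {3, 4, 6, 7, 9, 10, 14} = {3, 4, 7, 9, 10, 14}
… ∩ ⟦metal⟧ = {3, 4, 7, 9, 10, 14} ∩ {1, 4, 5, 6, 7, 8, 9, 10, 11, 13} = {4, 7, 9, 10}
So ⟦metal stone which touched 5⟧ = {4, 7, 9, 10}.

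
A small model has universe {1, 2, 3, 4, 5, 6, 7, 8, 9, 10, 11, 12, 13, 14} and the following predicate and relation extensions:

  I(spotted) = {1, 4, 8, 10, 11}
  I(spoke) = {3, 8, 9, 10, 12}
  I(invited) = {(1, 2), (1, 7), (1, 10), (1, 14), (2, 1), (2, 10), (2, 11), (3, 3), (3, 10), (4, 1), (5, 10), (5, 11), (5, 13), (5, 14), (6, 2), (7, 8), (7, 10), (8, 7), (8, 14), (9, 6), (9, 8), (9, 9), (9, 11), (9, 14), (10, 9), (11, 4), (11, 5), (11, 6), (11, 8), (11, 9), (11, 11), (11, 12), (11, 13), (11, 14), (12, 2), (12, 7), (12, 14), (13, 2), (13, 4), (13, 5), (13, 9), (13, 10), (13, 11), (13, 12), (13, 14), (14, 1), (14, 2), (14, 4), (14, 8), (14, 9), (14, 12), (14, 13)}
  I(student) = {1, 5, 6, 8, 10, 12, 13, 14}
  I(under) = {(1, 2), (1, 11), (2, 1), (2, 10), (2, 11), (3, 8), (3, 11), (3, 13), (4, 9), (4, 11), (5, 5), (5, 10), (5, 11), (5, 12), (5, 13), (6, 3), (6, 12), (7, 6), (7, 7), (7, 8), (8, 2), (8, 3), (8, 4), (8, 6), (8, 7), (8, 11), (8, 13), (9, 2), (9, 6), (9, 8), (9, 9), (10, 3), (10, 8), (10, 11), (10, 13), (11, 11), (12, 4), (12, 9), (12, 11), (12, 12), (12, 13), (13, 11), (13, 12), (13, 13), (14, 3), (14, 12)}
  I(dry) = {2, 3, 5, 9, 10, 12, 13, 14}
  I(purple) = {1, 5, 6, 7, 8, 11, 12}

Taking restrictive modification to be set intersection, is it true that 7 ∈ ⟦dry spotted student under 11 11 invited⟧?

no

⟦under 11⟧ = {x : ⟨x, 11⟩ ∈ ⟦under⟧} = {1, 2, 3, 4, 5, 8, 10, 11, 12, 13}
⟦11 invited⟧ = {x : ⟨11, x⟩ ∈ ⟦invited⟧} = {4, 5, 6, 8, 9, 11, 12, 13, 14}
⟦student⟧ = {1, 5, 6, 8, 10, 12, 13, 14}
… ∩ ⟦under 11⟧ = {1, 5, 6, 8, 10, 12, 13, 14} ∩ {1, 2, 3, 4, 5, 8, 10, 11, 12, 13} = {1, 5, 8, 10, 12, 13}
… ∩ ⟦11 invited⟧ = {1, 5, 8, 10, 12, 13} ∩ {4, 5, 6, 8, 9, 11, 12, 13, 14} = {5, 8, 12, 13}
… ∩ ⟦dry⟧ = {5, 8, 12, 13} ∩ {2, 3, 5, 9, 10, 12, 13, 14} = {5, 12, 13}
… ∩ ⟦spotted⟧ = {5, 12, 13} ∩ {1, 4, 8, 10, 11} = ∅
⟦dry spotted student under 11 11 invited⟧ = ∅; 7 ∉ this set.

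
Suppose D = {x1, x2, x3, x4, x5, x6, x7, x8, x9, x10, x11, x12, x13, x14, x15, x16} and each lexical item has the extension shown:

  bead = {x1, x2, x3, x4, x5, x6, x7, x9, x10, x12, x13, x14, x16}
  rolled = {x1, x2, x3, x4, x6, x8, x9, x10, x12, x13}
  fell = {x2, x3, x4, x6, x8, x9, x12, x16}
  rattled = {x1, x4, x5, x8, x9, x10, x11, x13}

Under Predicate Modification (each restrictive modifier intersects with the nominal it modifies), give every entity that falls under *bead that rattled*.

{x1, x4, x5, x9, x10, x13}

⟦that rattled⟧ = ⟦rattled⟧ = {x1, x4, x5, x8, x9, x10, x11, x13}
⟦bead⟧ = {x1, x2, x3, x4, x5, x6, x7, x9, x10, x12, x13, x14, x16}
… ∩ ⟦that rattled⟧ = {x1, x2, x3, x4, x5, x6, x7, x9, x10, x12, x13, x14, x16} ∩ {x1, x4, x5, x8, x9, x10, x11, x13} = {x1, x4, x5, x9, x10, x13}
So ⟦bead that rattled⟧ = {x1, x4, x5, x9, x10, x13}.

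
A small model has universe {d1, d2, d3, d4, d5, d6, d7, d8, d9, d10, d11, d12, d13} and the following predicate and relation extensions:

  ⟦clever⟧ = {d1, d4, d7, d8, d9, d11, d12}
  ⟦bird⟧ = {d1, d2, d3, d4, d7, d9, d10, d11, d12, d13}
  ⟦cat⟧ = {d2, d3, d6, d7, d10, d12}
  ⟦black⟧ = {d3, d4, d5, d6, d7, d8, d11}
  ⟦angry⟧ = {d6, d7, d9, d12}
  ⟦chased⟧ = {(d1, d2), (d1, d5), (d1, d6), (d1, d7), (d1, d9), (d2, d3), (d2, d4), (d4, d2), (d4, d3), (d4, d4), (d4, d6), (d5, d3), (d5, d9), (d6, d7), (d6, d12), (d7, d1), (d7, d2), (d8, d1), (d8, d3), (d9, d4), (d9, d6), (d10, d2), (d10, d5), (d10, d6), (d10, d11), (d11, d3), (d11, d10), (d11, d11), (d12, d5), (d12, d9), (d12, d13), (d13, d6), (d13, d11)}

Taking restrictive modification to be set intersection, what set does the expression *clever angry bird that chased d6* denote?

⟦that chased d6⟧ = {x : ⟨x, d6⟩ ∈ ⟦chased⟧} = {d1, d4, d9, d10, d13}
⟦bird⟧ = {d1, d2, d3, d4, d7, d9, d10, d11, d12, d13}
… ∩ ⟦that chased d6⟧ = {d1, d2, d3, d4, d7, d9, d10, d11, d12, d13} ∩ {d1, d4, d9, d10, d13} = {d1, d4, d9, d10, d13}
… ∩ ⟦clever⟧ = {d1, d4, d9, d10, d13} ∩ {d1, d4, d7, d8, d9, d11, d12} = {d1, d4, d9}
… ∩ ⟦angry⟧ = {d1, d4, d9} ∩ {d6, d7, d9, d12} = {d9}
So ⟦clever angry bird that chased d6⟧ = {d9}.

{d9}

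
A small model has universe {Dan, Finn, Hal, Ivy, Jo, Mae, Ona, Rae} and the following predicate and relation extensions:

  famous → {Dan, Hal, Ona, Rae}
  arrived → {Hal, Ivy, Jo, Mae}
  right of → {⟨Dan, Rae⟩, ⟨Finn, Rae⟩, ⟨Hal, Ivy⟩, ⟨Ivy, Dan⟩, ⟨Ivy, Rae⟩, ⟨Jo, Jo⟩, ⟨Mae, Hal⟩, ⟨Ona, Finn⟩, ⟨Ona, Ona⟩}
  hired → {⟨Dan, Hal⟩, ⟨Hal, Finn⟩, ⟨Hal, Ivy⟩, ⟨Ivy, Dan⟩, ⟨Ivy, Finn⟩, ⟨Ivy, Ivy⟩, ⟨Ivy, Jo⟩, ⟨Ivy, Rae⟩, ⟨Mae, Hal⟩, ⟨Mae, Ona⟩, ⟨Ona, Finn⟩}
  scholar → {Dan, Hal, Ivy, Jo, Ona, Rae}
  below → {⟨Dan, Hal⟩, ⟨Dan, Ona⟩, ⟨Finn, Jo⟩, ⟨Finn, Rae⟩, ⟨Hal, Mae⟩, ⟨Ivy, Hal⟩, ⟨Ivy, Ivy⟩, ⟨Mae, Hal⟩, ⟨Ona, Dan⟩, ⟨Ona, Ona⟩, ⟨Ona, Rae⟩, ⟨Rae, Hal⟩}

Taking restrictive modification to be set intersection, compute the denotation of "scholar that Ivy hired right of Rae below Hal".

⟦that Ivy hired⟧ = {x : ⟨Ivy, x⟩ ∈ ⟦hired⟧} = {Dan, Finn, Ivy, Jo, Rae}
⟦right of Rae⟧ = {x : ⟨x, Rae⟩ ∈ ⟦right of⟧} = {Dan, Finn, Ivy}
⟦below Hal⟧ = {x : ⟨x, Hal⟩ ∈ ⟦below⟧} = {Dan, Ivy, Mae, Rae}
⟦scholar⟧ = {Dan, Hal, Ivy, Jo, Ona, Rae}
… ∩ ⟦that Ivy hired⟧ = {Dan, Hal, Ivy, Jo, Ona, Rae} ∩ {Dan, Finn, Ivy, Jo, Rae} = {Dan, Ivy, Jo, Rae}
… ∩ ⟦right of Rae⟧ = {Dan, Ivy, Jo, Rae} ∩ {Dan, Finn, Ivy} = {Dan, Ivy}
… ∩ ⟦below Hal⟧ = {Dan, Ivy} ∩ {Dan, Ivy, Mae, Rae} = {Dan, Ivy}
So ⟦scholar that Ivy hired right of Rae below Hal⟧ = {Dan, Ivy}.

{Dan, Ivy}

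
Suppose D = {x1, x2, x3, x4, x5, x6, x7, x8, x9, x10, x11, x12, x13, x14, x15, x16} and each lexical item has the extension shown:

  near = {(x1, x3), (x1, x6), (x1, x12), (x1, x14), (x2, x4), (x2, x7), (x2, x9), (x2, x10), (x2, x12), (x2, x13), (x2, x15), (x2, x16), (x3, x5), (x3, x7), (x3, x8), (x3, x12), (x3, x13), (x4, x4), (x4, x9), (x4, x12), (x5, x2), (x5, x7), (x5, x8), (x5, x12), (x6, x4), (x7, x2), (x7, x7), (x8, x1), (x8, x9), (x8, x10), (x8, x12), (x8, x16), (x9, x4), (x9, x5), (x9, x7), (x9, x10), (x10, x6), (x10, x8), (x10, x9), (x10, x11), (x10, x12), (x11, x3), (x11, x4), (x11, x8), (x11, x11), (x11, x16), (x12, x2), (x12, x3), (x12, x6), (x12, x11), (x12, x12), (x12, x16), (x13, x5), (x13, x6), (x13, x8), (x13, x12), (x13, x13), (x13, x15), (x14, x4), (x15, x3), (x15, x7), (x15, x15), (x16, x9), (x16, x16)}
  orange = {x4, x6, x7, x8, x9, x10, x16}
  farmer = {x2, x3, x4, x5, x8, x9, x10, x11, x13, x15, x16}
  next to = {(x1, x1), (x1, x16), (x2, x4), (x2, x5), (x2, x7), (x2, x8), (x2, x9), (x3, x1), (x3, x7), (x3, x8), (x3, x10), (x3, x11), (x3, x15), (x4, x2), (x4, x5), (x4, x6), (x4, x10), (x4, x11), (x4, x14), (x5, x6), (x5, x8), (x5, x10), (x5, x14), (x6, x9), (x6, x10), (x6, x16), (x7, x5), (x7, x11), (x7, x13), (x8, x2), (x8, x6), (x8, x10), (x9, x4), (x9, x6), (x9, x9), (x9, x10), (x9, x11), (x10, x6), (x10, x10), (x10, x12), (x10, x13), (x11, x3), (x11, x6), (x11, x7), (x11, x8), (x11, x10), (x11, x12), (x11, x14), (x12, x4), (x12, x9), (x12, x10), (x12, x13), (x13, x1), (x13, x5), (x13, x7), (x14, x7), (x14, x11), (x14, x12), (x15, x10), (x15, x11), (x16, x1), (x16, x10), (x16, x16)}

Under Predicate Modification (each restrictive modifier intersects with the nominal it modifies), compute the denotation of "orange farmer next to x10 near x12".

{x4, x8, x10}

⟦next to x10⟧ = {x : ⟨x, x10⟩ ∈ ⟦next to⟧} = {x3, x4, x5, x6, x8, x9, x10, x11, x12, x15, x16}
⟦near x12⟧ = {x : ⟨x, x12⟩ ∈ ⟦near⟧} = {x1, x2, x3, x4, x5, x8, x10, x12, x13}
⟦farmer⟧ = {x2, x3, x4, x5, x8, x9, x10, x11, x13, x15, x16}
… ∩ ⟦next to x10⟧ = {x2, x3, x4, x5, x8, x9, x10, x11, x13, x15, x16} ∩ {x3, x4, x5, x6, x8, x9, x10, x11, x12, x15, x16} = {x3, x4, x5, x8, x9, x10, x11, x15, x16}
… ∩ ⟦near x12⟧ = {x3, x4, x5, x8, x9, x10, x11, x15, x16} ∩ {x1, x2, x3, x4, x5, x8, x10, x12, x13} = {x3, x4, x5, x8, x10}
… ∩ ⟦orange⟧ = {x3, x4, x5, x8, x10} ∩ {x4, x6, x7, x8, x9, x10, x16} = {x4, x8, x10}
So ⟦orange farmer next to x10 near x12⟧ = {x4, x8, x10}.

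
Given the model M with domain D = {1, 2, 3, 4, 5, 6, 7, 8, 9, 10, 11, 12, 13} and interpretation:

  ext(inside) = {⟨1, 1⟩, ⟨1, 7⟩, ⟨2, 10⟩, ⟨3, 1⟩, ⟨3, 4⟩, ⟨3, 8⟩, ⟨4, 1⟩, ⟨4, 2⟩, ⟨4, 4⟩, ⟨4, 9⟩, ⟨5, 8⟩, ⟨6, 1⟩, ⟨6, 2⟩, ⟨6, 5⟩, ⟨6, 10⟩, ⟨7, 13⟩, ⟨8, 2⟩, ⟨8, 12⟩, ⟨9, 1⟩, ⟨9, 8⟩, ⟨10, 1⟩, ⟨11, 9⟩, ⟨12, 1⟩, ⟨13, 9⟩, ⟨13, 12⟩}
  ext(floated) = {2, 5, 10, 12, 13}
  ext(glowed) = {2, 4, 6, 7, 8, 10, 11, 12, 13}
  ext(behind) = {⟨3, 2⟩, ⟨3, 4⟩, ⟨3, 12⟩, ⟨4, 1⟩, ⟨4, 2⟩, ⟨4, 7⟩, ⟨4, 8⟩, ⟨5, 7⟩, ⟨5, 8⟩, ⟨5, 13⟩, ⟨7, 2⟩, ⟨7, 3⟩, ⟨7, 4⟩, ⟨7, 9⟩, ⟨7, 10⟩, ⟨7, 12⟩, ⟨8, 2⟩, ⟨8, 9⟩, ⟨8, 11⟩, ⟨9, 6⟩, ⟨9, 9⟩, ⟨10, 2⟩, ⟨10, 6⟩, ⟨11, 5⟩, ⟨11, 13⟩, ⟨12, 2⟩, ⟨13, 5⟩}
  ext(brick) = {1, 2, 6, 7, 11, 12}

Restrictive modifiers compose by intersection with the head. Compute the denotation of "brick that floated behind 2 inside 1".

{12}

⟦that floated⟧ = ⟦floated⟧ = {2, 5, 10, 12, 13}
⟦behind 2⟧ = {x : ⟨x, 2⟩ ∈ ⟦behind⟧} = {3, 4, 7, 8, 10, 12}
⟦inside 1⟧ = {x : ⟨x, 1⟩ ∈ ⟦inside⟧} = {1, 3, 4, 6, 9, 10, 12}
⟦brick⟧ = {1, 2, 6, 7, 11, 12}
… ∩ ⟦that floated⟧ = {1, 2, 6, 7, 11, 12} ∩ {2, 5, 10, 12, 13} = {2, 12}
… ∩ ⟦behind 2⟧ = {2, 12} ∩ {3, 4, 7, 8, 10, 12} = {12}
… ∩ ⟦inside 1⟧ = {12} ∩ {1, 3, 4, 6, 9, 10, 12} = {12}
So ⟦brick that floated behind 2 inside 1⟧ = {12}.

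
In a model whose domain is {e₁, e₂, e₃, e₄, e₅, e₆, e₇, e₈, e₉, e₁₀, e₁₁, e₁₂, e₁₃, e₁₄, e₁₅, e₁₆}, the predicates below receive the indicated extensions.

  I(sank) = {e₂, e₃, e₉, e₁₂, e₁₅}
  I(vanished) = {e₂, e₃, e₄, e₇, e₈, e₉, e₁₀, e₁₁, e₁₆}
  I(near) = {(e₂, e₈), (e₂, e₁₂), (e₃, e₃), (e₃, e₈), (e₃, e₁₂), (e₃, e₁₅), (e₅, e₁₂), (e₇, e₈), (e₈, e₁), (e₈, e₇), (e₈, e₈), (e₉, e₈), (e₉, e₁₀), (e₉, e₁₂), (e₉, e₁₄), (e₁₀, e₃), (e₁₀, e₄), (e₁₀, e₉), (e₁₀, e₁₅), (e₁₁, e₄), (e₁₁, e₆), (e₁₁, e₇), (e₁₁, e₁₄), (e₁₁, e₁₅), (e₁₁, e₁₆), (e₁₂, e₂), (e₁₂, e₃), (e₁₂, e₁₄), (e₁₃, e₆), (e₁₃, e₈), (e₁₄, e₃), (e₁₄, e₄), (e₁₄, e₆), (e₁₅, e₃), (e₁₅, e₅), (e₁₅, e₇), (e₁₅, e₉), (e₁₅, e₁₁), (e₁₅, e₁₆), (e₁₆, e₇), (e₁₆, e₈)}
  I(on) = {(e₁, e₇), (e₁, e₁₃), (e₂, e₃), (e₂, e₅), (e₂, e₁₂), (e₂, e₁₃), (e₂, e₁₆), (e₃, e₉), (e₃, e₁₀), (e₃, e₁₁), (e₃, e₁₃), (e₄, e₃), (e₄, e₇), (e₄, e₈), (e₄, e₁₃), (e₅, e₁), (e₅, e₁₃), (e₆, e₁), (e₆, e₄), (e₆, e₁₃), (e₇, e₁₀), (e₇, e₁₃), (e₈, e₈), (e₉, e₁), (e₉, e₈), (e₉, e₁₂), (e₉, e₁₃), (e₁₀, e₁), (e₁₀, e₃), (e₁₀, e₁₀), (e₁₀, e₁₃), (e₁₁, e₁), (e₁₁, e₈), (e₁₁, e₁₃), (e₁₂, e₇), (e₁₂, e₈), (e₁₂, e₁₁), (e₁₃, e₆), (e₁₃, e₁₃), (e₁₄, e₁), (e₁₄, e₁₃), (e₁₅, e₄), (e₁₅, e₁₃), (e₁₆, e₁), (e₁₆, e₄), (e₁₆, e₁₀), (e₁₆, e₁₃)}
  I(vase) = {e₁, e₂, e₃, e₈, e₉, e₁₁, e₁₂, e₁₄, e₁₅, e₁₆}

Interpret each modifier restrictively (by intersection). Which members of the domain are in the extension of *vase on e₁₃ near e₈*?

{e₂, e₃, e₉, e₁₆}

⟦on e₁₃⟧ = {x : ⟨x, e₁₃⟩ ∈ ⟦on⟧} = {e₁, e₂, e₃, e₄, e₅, e₆, e₇, e₉, e₁₀, e₁₁, e₁₃, e₁₄, e₁₅, e₁₆}
⟦near e₈⟧ = {x : ⟨x, e₈⟩ ∈ ⟦near⟧} = {e₂, e₃, e₇, e₈, e₉, e₁₃, e₁₆}
⟦vase⟧ = {e₁, e₂, e₃, e₈, e₉, e₁₁, e₁₂, e₁₄, e₁₅, e₁₆}
… ∩ ⟦on e₁₃⟧ = {e₁, e₂, e₃, e₈, e₉, e₁₁, e₁₂, e₁₄, e₁₅, e₁₆} ∩ {e₁, e₂, e₃, e₄, e₅, e₆, e₇, e₉, e₁₀, e₁₁, e₁₃, e₁₄, e₁₅, e₁₆} = {e₁, e₂, e₃, e₉, e₁₁, e₁₄, e₁₅, e₁₆}
… ∩ ⟦near e₈⟧ = {e₁, e₂, e₃, e₉, e₁₁, e₁₄, e₁₅, e₁₆} ∩ {e₂, e₃, e₇, e₈, e₉, e₁₃, e₁₆} = {e₂, e₃, e₉, e₁₆}
So ⟦vase on e₁₃ near e₈⟧ = {e₂, e₃, e₉, e₁₆}.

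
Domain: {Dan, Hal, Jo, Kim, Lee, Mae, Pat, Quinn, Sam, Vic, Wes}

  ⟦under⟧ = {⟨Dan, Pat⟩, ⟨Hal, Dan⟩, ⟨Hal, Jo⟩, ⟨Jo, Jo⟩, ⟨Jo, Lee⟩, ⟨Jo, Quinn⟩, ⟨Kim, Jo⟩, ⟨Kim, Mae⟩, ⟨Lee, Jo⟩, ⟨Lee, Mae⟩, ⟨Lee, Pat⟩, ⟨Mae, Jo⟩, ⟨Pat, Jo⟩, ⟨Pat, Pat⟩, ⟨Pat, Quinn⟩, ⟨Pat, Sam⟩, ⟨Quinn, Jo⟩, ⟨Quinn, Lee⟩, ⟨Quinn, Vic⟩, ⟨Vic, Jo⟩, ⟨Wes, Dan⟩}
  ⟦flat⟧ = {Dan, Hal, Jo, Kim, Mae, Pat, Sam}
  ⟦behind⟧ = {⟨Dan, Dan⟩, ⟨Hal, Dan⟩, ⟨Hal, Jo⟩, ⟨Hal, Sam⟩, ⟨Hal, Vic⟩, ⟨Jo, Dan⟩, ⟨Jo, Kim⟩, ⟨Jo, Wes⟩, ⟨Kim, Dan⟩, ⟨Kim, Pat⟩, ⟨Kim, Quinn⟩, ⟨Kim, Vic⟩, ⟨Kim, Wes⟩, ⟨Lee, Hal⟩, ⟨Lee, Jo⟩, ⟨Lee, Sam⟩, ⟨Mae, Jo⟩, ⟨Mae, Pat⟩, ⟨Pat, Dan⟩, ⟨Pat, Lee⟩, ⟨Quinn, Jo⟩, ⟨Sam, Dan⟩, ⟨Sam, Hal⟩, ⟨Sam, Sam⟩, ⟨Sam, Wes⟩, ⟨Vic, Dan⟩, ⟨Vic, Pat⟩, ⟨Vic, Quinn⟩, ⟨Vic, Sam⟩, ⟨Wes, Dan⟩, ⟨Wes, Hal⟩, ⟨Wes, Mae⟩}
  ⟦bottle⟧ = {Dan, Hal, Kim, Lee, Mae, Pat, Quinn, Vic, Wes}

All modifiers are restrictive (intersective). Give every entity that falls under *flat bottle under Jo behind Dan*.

⟦under Jo⟧ = {x : ⟨x, Jo⟩ ∈ ⟦under⟧} = {Hal, Jo, Kim, Lee, Mae, Pat, Quinn, Vic}
⟦behind Dan⟧ = {x : ⟨x, Dan⟩ ∈ ⟦behind⟧} = {Dan, Hal, Jo, Kim, Pat, Sam, Vic, Wes}
⟦bottle⟧ = {Dan, Hal, Kim, Lee, Mae, Pat, Quinn, Vic, Wes}
… ∩ ⟦under Jo⟧ = {Dan, Hal, Kim, Lee, Mae, Pat, Quinn, Vic, Wes} ∩ {Hal, Jo, Kim, Lee, Mae, Pat, Quinn, Vic} = {Hal, Kim, Lee, Mae, Pat, Quinn, Vic}
… ∩ ⟦behind Dan⟧ = {Hal, Kim, Lee, Mae, Pat, Quinn, Vic} ∩ {Dan, Hal, Jo, Kim, Pat, Sam, Vic, Wes} = {Hal, Kim, Pat, Vic}
… ∩ ⟦flat⟧ = {Hal, Kim, Pat, Vic} ∩ {Dan, Hal, Jo, Kim, Mae, Pat, Sam} = {Hal, Kim, Pat}
So ⟦flat bottle under Jo behind Dan⟧ = {Hal, Kim, Pat}.

{Hal, Kim, Pat}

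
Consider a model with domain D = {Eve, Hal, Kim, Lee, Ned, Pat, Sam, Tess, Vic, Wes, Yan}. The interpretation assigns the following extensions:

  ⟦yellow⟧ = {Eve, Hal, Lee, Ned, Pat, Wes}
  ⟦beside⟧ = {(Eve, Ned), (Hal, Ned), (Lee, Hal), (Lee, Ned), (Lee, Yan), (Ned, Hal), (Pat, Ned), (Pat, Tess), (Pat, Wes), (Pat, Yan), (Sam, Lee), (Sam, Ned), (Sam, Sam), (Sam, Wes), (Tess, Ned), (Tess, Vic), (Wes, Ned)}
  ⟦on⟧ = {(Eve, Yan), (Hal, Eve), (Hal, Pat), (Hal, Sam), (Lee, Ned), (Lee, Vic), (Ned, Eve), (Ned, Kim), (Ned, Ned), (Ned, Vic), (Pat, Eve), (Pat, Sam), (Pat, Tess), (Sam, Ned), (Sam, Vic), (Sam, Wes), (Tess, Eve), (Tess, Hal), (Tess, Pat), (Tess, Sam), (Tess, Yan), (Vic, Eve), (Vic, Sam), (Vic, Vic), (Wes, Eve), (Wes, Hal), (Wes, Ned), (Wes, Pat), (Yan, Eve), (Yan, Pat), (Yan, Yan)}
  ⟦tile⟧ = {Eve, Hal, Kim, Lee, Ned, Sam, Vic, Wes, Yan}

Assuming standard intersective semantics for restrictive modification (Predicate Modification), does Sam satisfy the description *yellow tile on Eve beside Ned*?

⟦on Eve⟧ = {x : ⟨x, Eve⟩ ∈ ⟦on⟧} = {Hal, Ned, Pat, Tess, Vic, Wes, Yan}
⟦beside Ned⟧ = {x : ⟨x, Ned⟩ ∈ ⟦beside⟧} = {Eve, Hal, Lee, Pat, Sam, Tess, Wes}
⟦tile⟧ = {Eve, Hal, Kim, Lee, Ned, Sam, Vic, Wes, Yan}
… ∩ ⟦on Eve⟧ = {Eve, Hal, Kim, Lee, Ned, Sam, Vic, Wes, Yan} ∩ {Hal, Ned, Pat, Tess, Vic, Wes, Yan} = {Hal, Ned, Vic, Wes, Yan}
… ∩ ⟦beside Ned⟧ = {Hal, Ned, Vic, Wes, Yan} ∩ {Eve, Hal, Lee, Pat, Sam, Tess, Wes} = {Hal, Wes}
… ∩ ⟦yellow⟧ = {Hal, Wes} ∩ {Eve, Hal, Lee, Ned, Pat, Wes} = {Hal, Wes}
⟦yellow tile on Eve beside Ned⟧ = {Hal, Wes}; Sam ∉ this set.

no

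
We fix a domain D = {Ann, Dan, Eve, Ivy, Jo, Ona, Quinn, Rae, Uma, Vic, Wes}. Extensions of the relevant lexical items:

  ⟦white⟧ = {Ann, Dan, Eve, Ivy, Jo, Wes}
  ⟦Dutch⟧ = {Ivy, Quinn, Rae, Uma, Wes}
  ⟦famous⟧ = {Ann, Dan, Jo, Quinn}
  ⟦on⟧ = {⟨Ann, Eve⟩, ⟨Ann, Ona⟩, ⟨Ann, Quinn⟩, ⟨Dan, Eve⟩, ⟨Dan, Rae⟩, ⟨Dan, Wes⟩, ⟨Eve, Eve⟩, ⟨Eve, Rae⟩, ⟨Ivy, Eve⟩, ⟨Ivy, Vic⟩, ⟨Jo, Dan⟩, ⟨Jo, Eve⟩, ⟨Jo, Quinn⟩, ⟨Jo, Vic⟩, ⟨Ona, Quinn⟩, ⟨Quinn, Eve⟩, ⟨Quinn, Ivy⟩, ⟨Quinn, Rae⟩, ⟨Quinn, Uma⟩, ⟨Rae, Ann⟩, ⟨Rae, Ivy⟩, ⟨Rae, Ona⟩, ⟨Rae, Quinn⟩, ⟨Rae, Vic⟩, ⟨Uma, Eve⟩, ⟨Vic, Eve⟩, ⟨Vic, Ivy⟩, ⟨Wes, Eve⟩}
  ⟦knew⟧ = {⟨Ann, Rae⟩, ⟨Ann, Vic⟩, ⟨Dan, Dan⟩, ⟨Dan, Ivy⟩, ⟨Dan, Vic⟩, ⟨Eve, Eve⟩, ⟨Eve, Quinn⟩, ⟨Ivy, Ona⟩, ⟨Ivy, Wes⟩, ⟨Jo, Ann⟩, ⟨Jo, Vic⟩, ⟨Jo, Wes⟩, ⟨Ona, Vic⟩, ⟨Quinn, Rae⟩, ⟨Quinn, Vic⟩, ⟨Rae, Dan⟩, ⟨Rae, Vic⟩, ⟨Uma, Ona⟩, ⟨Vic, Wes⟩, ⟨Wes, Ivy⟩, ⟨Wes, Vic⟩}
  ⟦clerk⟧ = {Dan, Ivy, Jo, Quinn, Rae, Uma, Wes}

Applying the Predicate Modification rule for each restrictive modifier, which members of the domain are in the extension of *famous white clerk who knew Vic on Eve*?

{Dan, Jo}

⟦who knew Vic⟧ = {x : ⟨x, Vic⟩ ∈ ⟦knew⟧} = {Ann, Dan, Jo, Ona, Quinn, Rae, Wes}
⟦on Eve⟧ = {x : ⟨x, Eve⟩ ∈ ⟦on⟧} = {Ann, Dan, Eve, Ivy, Jo, Quinn, Uma, Vic, Wes}
⟦clerk⟧ = {Dan, Ivy, Jo, Quinn, Rae, Uma, Wes}
… ∩ ⟦who knew Vic⟧ = {Dan, Ivy, Jo, Quinn, Rae, Uma, Wes} ∩ {Ann, Dan, Jo, Ona, Quinn, Rae, Wes} = {Dan, Jo, Quinn, Rae, Wes}
… ∩ ⟦on Eve⟧ = {Dan, Jo, Quinn, Rae, Wes} ∩ {Ann, Dan, Eve, Ivy, Jo, Quinn, Uma, Vic, Wes} = {Dan, Jo, Quinn, Wes}
… ∩ ⟦famous⟧ = {Dan, Jo, Quinn, Wes} ∩ {Ann, Dan, Jo, Quinn} = {Dan, Jo, Quinn}
… ∩ ⟦white⟧ = {Dan, Jo, Quinn} ∩ {Ann, Dan, Eve, Ivy, Jo, Wes} = {Dan, Jo}
So ⟦famous white clerk who knew Vic on Eve⟧ = {Dan, Jo}.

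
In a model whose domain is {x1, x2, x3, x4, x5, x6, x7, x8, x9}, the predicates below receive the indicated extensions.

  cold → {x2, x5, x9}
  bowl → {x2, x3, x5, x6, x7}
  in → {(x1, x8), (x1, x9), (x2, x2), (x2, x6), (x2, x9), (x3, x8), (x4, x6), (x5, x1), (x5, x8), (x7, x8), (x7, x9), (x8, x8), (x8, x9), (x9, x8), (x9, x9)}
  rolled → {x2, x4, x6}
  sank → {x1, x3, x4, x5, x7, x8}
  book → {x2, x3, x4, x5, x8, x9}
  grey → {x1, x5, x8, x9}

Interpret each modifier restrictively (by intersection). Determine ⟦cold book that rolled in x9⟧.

{x2}

⟦that rolled⟧ = ⟦rolled⟧ = {x2, x4, x6}
⟦in x9⟧ = {x : ⟨x, x9⟩ ∈ ⟦in⟧} = {x1, x2, x7, x8, x9}
⟦book⟧ = {x2, x3, x4, x5, x8, x9}
… ∩ ⟦that rolled⟧ = {x2, x3, x4, x5, x8, x9} ∩ {x2, x4, x6} = {x2, x4}
… ∩ ⟦in x9⟧ = {x2, x4} ∩ {x1, x2, x7, x8, x9} = {x2}
… ∩ ⟦cold⟧ = {x2} ∩ {x2, x5, x9} = {x2}
So ⟦cold book that rolled in x9⟧ = {x2}.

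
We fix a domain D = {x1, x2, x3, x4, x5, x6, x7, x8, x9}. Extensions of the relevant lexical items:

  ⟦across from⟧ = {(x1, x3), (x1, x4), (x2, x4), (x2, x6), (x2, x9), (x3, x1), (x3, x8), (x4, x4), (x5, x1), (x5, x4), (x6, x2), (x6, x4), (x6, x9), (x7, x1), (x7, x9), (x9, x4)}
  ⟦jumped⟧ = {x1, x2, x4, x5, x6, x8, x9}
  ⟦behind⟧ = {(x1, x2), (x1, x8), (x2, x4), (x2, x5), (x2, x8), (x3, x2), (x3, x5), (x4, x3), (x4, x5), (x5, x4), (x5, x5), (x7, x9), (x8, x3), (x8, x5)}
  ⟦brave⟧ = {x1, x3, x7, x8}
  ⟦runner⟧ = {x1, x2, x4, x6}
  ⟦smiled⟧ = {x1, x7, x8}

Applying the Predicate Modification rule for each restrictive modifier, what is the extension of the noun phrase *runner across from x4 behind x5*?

{x2, x4}

⟦across from x4⟧ = {x : ⟨x, x4⟩ ∈ ⟦across from⟧} = {x1, x2, x4, x5, x6, x9}
⟦behind x5⟧ = {x : ⟨x, x5⟩ ∈ ⟦behind⟧} = {x2, x3, x4, x5, x8}
⟦runner⟧ = {x1, x2, x4, x6}
… ∩ ⟦across from x4⟧ = {x1, x2, x4, x6} ∩ {x1, x2, x4, x5, x6, x9} = {x1, x2, x4, x6}
… ∩ ⟦behind x5⟧ = {x1, x2, x4, x6} ∩ {x2, x3, x4, x5, x8} = {x2, x4}
So ⟦runner across from x4 behind x5⟧ = {x2, x4}.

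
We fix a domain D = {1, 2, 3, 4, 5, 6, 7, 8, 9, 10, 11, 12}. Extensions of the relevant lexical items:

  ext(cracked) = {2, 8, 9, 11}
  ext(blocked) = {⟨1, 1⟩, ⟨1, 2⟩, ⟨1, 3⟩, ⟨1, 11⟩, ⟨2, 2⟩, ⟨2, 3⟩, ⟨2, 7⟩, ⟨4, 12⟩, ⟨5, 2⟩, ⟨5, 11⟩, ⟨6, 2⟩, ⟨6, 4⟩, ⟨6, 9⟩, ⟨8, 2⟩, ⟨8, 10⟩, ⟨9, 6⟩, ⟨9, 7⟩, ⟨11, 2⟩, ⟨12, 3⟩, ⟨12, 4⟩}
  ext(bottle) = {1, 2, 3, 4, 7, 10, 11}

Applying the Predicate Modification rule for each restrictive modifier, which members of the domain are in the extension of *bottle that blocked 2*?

{1, 2, 11}

⟦that blocked 2⟧ = {x : ⟨x, 2⟩ ∈ ⟦blocked⟧} = {1, 2, 5, 6, 8, 11}
⟦bottle⟧ = {1, 2, 3, 4, 7, 10, 11}
… ∩ ⟦that blocked 2⟧ = {1, 2, 3, 4, 7, 10, 11} ∩ {1, 2, 5, 6, 8, 11} = {1, 2, 11}
So ⟦bottle that blocked 2⟧ = {1, 2, 11}.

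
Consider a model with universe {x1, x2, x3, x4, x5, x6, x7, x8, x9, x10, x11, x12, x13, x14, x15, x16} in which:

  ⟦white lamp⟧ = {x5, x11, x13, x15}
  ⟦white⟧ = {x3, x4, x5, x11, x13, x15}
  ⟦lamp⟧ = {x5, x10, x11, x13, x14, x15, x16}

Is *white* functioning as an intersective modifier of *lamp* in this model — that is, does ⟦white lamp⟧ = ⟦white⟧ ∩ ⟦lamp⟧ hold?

yes

⟦white⟧ ∩ ⟦lamp⟧ = {x3, x4, x5, x11, x13, x15} ∩ {x5, x10, x11, x13, x14, x15, x16} = {x5, x11, x13, x15}
Observed ⟦white lamp⟧ = {x5, x11, x13, x15}.
These coincide, so the modifier is intersective here.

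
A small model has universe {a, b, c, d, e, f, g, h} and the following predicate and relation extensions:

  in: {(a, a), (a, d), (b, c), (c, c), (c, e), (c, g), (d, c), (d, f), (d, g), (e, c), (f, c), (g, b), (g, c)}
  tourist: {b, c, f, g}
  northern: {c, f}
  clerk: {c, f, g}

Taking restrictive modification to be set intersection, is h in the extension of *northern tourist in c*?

⟦in c⟧ = {x : ⟨x, c⟩ ∈ ⟦in⟧} = {b, c, d, e, f, g}
⟦tourist⟧ = {b, c, f, g}
… ∩ ⟦in c⟧ = {b, c, f, g} ∩ {b, c, d, e, f, g} = {b, c, f, g}
… ∩ ⟦northern⟧ = {b, c, f, g} ∩ {c, f} = {c, f}
⟦northern tourist in c⟧ = {c, f}; h ∉ this set.

no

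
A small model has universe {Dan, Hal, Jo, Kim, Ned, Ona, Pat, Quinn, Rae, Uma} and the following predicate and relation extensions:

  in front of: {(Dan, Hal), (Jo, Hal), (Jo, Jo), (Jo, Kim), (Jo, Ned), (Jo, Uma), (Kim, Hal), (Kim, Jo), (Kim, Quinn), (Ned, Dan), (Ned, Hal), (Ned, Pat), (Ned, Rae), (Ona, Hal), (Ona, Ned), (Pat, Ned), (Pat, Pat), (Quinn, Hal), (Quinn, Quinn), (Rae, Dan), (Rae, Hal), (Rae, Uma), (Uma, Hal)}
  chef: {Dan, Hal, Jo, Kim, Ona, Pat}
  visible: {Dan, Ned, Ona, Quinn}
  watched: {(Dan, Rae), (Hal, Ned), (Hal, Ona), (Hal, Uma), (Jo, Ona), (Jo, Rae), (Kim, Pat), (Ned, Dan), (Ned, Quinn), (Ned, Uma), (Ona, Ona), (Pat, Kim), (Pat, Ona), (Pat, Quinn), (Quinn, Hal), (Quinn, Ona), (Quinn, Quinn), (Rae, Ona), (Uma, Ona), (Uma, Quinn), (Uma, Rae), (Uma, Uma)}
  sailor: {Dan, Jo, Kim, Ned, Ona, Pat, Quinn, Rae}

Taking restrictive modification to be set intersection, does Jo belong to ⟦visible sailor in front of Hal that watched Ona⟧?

⟦in front of Hal⟧ = {x : ⟨x, Hal⟩ ∈ ⟦in front of⟧} = {Dan, Jo, Kim, Ned, Ona, Quinn, Rae, Uma}
⟦that watched Ona⟧ = {x : ⟨x, Ona⟩ ∈ ⟦watched⟧} = {Hal, Jo, Ona, Pat, Quinn, Rae, Uma}
⟦sailor⟧ = {Dan, Jo, Kim, Ned, Ona, Pat, Quinn, Rae}
… ∩ ⟦in front of Hal⟧ = {Dan, Jo, Kim, Ned, Ona, Pat, Quinn, Rae} ∩ {Dan, Jo, Kim, Ned, Ona, Quinn, Rae, Uma} = {Dan, Jo, Kim, Ned, Ona, Quinn, Rae}
… ∩ ⟦that watched Ona⟧ = {Dan, Jo, Kim, Ned, Ona, Quinn, Rae} ∩ {Hal, Jo, Ona, Pat, Quinn, Rae, Uma} = {Jo, Ona, Quinn, Rae}
… ∩ ⟦visible⟧ = {Jo, Ona, Quinn, Rae} ∩ {Dan, Ned, Ona, Quinn} = {Ona, Quinn}
⟦visible sailor in front of Hal that watched Ona⟧ = {Ona, Quinn}; Jo ∉ this set.

no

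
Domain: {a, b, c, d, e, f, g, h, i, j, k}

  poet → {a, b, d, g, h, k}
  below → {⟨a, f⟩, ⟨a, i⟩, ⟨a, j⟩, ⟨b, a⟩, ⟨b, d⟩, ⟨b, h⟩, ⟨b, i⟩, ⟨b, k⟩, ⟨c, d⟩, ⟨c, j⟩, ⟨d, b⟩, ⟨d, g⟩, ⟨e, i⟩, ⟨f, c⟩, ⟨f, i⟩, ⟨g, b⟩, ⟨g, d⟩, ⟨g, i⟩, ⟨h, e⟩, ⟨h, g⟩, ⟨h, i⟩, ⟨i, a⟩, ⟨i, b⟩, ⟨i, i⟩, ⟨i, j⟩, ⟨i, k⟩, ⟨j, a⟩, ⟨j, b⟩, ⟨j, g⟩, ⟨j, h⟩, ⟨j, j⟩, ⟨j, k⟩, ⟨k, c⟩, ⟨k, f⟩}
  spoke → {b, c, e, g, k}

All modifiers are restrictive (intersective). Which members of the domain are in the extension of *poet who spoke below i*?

{b, g}

⟦who spoke⟧ = ⟦spoke⟧ = {b, c, e, g, k}
⟦below i⟧ = {x : ⟨x, i⟩ ∈ ⟦below⟧} = {a, b, e, f, g, h, i}
⟦poet⟧ = {a, b, d, g, h, k}
… ∩ ⟦who spoke⟧ = {a, b, d, g, h, k} ∩ {b, c, e, g, k} = {b, g, k}
… ∩ ⟦below i⟧ = {b, g, k} ∩ {a, b, e, f, g, h, i} = {b, g}
So ⟦poet who spoke below i⟧ = {b, g}.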